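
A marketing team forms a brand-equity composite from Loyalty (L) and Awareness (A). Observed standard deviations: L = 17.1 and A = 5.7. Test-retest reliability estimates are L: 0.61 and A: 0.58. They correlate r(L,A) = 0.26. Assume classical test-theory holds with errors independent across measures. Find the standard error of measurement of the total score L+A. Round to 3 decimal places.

11.300

Var(total) = 324.9 + 50.6844 = 375.584.
True-score variance = 197.214 + 50.6844 = 247.899, so reliability = 0.6600.
Error variance = 375.584 − 247.899 = 127.686; SEM = √127.686 = 11.300.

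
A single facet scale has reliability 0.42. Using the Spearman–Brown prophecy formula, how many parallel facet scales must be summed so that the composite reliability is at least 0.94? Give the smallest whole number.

k ≥ ρ*(1−ρ₁)/(ρ₁(1−ρ*)) = 0.94·0.58 / (0.42·0.06) = 21.635.
Smallest integer k = 22.

22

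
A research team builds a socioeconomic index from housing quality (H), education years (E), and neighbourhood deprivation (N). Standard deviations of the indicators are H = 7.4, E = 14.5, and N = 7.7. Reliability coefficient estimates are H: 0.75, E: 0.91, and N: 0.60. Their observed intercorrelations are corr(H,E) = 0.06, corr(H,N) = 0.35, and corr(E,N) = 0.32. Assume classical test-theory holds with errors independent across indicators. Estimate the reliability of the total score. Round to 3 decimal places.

Var(H+E+N) = 7.4² + 14.5² + 7.7² + 2·[7.4·14.5·0.06 + 7.4·7.7·0.35 + 14.5·7.7·0.32] = 324.3 + 124.218 = 448.518.
Under uncorrelated errors the observed covariances equal the true-score covariances, so only the own-variance terms attenuate.
True-score variance = [7.4²·0.75 + 14.5²·0.91 + 7.7²·0.60] + 124.218 = 267.972 + 124.218 = 392.19.
Reliability = 392.19 / 448.518 = 0.874.

0.874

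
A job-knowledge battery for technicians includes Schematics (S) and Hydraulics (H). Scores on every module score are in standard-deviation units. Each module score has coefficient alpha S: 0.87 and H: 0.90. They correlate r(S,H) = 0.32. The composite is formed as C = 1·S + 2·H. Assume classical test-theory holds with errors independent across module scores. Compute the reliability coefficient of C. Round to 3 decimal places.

Var(C) = 1 + 2² + 2·[2·0.32] = 5 + 1.28 = 6.28.
Because errors are independent across components, Cov(Tᵢ,Tⱼ) = Cov(Xᵢ,Xⱼ); the off-diagonal part of the true-score variance is the same as above.
True-score variance = [0.87 + 2²·0.90] + 1.28 = 4.47 + 1.28 = 5.75.
Reliability = 5.75 / 6.28 = 0.916.

0.916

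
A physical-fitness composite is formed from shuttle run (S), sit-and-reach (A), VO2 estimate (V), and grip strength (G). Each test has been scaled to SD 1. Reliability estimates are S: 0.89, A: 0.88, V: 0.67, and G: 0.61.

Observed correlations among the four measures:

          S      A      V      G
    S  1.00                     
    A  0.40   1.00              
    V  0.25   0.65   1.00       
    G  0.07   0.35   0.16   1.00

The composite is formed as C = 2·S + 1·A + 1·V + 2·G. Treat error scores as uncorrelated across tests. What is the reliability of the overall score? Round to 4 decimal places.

0.8515

Var(C) = 2² + 1 + 1 + 2² + 2·[2·0.40 + 2·0.25 + 4·0.07 + 0.65 + 2·0.35 + 2·0.16] = 10 + 6.5 = 16.5.
Because errors are independent across components, Cov(Tᵢ,Tⱼ) = Cov(Xᵢ,Xⱼ); the off-diagonal part of the true-score variance is the same as above.
True-score variance = [2²·0.89 + 0.88 + 0.67 + 2²·0.61] + 6.5 = 7.55 + 6.5 = 14.05.
Reliability = 14.05 / 16.5 = 0.8515.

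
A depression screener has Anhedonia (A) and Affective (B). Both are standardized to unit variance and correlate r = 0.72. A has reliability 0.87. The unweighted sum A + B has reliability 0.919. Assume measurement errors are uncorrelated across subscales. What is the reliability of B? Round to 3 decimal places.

0.851

Var(A+B) = 2 + 2·0.72 = 3.440.
True-score variance = ρ_A + ρ_B + 2·0.72, so 0.919 = (0.87 + ρ_B + 1.44) / 3.440.
ρ_B = 0.919·3.440 − 0.87 − 1.44 = 0.851.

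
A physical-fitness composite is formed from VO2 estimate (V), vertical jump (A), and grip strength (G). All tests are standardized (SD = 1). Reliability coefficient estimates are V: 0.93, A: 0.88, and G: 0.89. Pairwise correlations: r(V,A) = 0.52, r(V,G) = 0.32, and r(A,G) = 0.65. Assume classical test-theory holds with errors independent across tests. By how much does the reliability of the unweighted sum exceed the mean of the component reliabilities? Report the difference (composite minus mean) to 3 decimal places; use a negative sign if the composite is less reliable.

0.050

Var(sum) = 3 + 2.98 = 5.98; true-score variance = 2.7 + 2.98 = 5.68; composite reliability = 0.9498.
Mean component reliability = 0.9000.
Difference = 0.9498 − 0.9000 = 0.050.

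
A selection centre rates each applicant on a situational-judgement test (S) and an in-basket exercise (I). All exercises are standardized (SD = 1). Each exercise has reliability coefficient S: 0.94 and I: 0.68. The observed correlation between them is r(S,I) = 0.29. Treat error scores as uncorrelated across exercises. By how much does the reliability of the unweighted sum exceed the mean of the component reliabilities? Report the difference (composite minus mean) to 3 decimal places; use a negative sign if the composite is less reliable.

0.043

Var(sum) = 2 + 0.58 = 2.58; true-score variance = 1.62 + 0.58 = 2.2; composite reliability = 0.8527.
Mean component reliability = 0.8100.
Difference = 0.8527 − 0.8100 = 0.043.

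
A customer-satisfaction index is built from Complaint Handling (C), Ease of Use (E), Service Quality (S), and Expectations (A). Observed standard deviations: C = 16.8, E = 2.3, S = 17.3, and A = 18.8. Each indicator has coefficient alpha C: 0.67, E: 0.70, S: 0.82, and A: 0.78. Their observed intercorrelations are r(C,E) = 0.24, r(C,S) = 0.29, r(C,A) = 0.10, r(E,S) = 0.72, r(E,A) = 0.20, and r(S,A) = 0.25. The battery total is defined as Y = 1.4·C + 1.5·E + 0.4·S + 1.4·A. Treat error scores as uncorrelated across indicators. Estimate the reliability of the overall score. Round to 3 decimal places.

Var(Y) = 1.4²·16.8² + 1.5²·2.3² + 0.4²·17.3² + 1.4²·18.8² + 2·[2.1·16.8·2.3·0.24 + 0.56·16.8·17.3·0.29 + 1.96·16.8·18.8·0.10 + 0.6·2.3·17.3·0.72 + 2.1·2.3·18.8·0.20 + 0.56·17.3·18.8·0.25] = 1305.72 + 418.926 = 1724.65.
Because errors are independent across components, Cov(Tᵢ,Tⱼ) = Cov(Xᵢ,Xⱼ); the off-diagonal part of the true-score variance is the same as above.
True-score variance = [1.4²·16.8²·0.67 + 1.5²·2.3²·0.70 + 0.4²·17.3²·0.82 + 1.4²·18.8²·0.78] + 418.926 = 958.575 + 418.926 = 1377.5.
Reliability = 1377.5 / 1724.65 = 0.799.

0.799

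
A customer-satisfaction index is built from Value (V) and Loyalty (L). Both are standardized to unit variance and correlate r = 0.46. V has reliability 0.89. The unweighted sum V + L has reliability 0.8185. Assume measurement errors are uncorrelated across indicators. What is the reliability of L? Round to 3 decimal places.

0.580

Var(V+L) = 2 + 2·0.46 = 2.920.
True-score variance = ρ_V + ρ_L + 2·0.46, so 0.8185 = (0.89 + ρ_L + 0.92) / 2.920.
ρ_L = 0.8185·2.920 − 0.89 − 0.92 = 0.580.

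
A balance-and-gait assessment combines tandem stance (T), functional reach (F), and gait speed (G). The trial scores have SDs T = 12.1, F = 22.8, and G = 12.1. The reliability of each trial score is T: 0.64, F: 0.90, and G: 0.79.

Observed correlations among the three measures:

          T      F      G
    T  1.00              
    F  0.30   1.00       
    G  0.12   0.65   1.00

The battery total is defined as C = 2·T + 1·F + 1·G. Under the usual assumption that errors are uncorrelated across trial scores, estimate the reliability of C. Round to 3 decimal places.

0.854

Var(C) = 2²·12.1² + 22.8² + 12.1² + 2·[2·12.1·22.8·0.30 + 2·12.1·12.1·0.12 + 22.8·12.1·0.65] = 1251.89 + 759.977 = 2011.87.
Under uncorrelated errors the observed covariances equal the true-score covariances, so only the own-variance terms attenuate.
True-score variance = [2²·12.1²·0.64 + 22.8²·0.90 + 12.1²·0.79] + 759.977 = 958.33 + 759.977 = 1718.31.
Reliability = 1718.31 / 2011.87 = 0.854.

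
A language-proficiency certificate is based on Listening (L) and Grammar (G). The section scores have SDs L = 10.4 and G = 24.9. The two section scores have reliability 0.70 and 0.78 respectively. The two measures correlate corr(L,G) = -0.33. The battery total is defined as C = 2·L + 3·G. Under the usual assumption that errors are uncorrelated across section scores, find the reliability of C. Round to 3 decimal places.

Var(C) = 2²·10.4² + 3²·24.9² + 2·[6·10.4·24.9·(-0.33)] = 6012.73 − 1025.48 = 4987.25.
With uncorrelated errors the cross-covariances are all true-score covariance, so they carry over unchanged; only the diagonal terms shrink to ρᵢσᵢ².
True-score variance = [2²·10.4²·0.70 + 3²·24.9²·0.78] − 1025.48 = 4655.32 − 1025.48 = 3629.84.
Reliability = 3629.84 / 4987.25 = 0.728.

0.728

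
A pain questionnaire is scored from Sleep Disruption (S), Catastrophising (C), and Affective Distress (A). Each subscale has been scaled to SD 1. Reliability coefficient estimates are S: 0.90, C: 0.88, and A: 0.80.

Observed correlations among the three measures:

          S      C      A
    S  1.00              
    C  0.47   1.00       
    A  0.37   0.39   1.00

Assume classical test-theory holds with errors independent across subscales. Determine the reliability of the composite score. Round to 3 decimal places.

Var(S+C+A) = 3 + 2·[0.47 + 0.37 + 0.39] = 3 + 2.46 = 5.46.
Under uncorrelated errors the observed covariances equal the true-score covariances, so only the own-variance terms attenuate.
True-score variance = [0.90 + 0.88 + 0.80] + 2.46 = 2.58 + 2.46 = 5.04.
Reliability = 5.04 / 5.46 = 0.923.

0.923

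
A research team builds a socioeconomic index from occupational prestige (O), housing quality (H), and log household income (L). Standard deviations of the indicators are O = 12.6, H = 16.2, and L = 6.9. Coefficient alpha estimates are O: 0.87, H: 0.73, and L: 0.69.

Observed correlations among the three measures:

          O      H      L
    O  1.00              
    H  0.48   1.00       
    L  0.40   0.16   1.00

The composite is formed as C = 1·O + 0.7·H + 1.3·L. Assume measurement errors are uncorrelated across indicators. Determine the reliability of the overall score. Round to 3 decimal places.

0.872

Var(C) = 12.6² + 0.7²·16.2² + 1.3²·6.9² + 2·[0.7·12.6·16.2·0.48 + 1.3·12.6·6.9·0.40 + 0.91·16.2·6.9·0.16] = 367.817 + 260.137 = 627.953.
Because errors are independent across components, Cov(Tᵢ,Tⱼ) = Cov(Xᵢ,Xⱼ); the off-diagonal part of the true-score variance is the same as above.
True-score variance = [12.6²·0.87 + 0.7²·16.2²·0.73 + 1.3²·6.9²·0.69] + 260.137 = 287.514 + 260.137 = 547.651.
Reliability = 547.651 / 627.953 = 0.872.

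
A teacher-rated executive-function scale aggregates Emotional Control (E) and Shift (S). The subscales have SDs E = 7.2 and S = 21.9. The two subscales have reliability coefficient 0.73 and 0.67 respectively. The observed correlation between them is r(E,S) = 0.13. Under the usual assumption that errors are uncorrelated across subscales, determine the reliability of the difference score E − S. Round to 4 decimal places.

0.6488

Var(E−S) = 7.2² + 21.9² − 2·7.2·21.9·0.13 = 531.45 − 40.9968 = 490.453.
Under uncorrelated errors the observed covariances equal the true-score covariances, so only the own-variance terms attenuate.
True-score variance = [7.2²·0.73 + 21.9²·0.67] − 40.9968 = 359.182 − 40.9968 = 318.185.
Reliability = 318.185 / 490.453 = 0.6488.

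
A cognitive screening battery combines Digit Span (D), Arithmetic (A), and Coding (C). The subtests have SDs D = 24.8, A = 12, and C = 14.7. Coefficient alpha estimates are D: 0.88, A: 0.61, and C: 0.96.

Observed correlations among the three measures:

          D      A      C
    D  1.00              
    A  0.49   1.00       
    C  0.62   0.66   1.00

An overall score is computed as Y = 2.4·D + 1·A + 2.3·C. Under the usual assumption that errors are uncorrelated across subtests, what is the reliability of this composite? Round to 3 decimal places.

0.938

Var(Y) = 2.4²·24.8² + 12² + 2.3²·14.7² + 2·[2.4·24.8·12·0.49 + 5.52·24.8·14.7·0.62 + 2.3·12·14.7·0.66] = 4829.75 + 3730.85 = 8560.59.
Under uncorrelated errors the observed covariances equal the true-score covariances, so only the own-variance terms attenuate.
True-score variance = [2.4²·24.8²·0.88 + 12²·0.61 + 2.3²·14.7²·0.96] + 3730.85 = 4302.75 + 3730.85 = 8033.59.
Reliability = 8033.59 / 8560.59 = 0.938.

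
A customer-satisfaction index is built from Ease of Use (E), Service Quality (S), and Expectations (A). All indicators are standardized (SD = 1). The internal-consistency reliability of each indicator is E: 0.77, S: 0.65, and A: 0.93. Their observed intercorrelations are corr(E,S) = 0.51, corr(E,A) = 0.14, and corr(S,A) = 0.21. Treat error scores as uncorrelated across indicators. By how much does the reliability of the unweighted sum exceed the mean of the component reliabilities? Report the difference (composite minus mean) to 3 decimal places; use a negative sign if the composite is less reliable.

Var(sum) = 3 + 1.72 = 4.72; true-score variance = 2.35 + 1.72 = 4.07; composite reliability = 0.8623.
Mean component reliability = 0.7833.
Difference = 0.8623 − 0.7833 = 0.079.

0.079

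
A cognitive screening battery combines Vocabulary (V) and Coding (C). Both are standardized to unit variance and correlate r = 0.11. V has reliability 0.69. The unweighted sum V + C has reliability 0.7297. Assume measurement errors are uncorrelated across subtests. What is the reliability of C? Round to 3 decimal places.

Var(V+C) = 2 + 2·0.11 = 2.220.
True-score variance = ρ_V + ρ_C + 2·0.11, so 0.7297 = (0.69 + ρ_C + 0.22) / 2.220.
ρ_C = 0.7297·2.220 − 0.69 − 0.22 = 0.710.

0.710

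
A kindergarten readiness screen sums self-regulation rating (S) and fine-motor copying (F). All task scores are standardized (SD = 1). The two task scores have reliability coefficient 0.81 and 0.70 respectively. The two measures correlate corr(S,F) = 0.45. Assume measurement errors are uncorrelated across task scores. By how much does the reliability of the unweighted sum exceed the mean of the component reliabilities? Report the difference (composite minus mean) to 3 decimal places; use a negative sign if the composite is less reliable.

0.076

Var(sum) = 2 + 0.9 = 2.9; true-score variance = 1.51 + 0.9 = 2.41; composite reliability = 0.8310.
Mean component reliability = 0.7550.
Difference = 0.8310 − 0.7550 = 0.076.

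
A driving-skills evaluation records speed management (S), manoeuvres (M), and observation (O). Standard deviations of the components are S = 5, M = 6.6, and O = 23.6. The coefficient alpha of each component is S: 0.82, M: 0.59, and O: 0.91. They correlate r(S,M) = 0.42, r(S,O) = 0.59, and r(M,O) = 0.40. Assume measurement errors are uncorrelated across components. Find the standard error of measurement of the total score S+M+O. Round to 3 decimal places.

Var(total) = 625.52 + 291.568 = 917.088.
True-score variance = 553.034 + 291.568 = 844.602, so reliability = 0.9210.
Error variance = 917.088 − 844.602 = 72.486; SEM = √72.486 = 8.514.

8.514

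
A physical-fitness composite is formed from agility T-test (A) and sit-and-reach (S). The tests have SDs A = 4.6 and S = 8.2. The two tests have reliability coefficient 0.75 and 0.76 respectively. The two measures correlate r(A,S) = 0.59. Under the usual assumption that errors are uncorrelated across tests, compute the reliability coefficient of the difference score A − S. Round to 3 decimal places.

0.512

Var(A−S) = 4.6² + 8.2² − 2·4.6·8.2·0.59 = 88.4 − 44.5096 = 43.8904.
Under uncorrelated errors the observed covariances equal the true-score covariances, so only the own-variance terms attenuate.
True-score variance = [4.6²·0.75 + 8.2²·0.76] − 44.5096 = 66.9724 − 44.5096 = 22.4628.
Reliability = 22.4628 / 43.8904 = 0.512.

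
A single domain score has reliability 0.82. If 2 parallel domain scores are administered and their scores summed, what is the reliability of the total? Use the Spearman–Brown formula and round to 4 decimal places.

0.9011

ρ_k = kρ / (1 + (k−1)ρ) = 2·0.82 / (1 + 1·0.82) = 1.640 / 1.820 = 0.9011.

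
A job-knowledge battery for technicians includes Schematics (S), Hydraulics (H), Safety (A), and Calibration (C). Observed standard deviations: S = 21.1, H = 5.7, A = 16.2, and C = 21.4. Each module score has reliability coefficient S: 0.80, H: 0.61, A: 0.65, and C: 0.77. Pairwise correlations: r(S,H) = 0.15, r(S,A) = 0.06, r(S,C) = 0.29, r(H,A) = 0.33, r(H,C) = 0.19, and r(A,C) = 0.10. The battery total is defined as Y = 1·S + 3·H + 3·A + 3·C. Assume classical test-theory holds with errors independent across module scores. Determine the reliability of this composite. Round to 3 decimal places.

0.799

Var(Y) = 21.1² + 3²·5.7² + 3²·16.2² + 3²·21.4² + 2·[3·21.1·5.7·0.15 + 3·21.1·16.2·0.06 + 3·21.1·21.4·0.29 + 9·5.7·16.2·0.33 + 9·5.7·21.4·0.19 + 9·16.2·21.4·0.10] = 7221.22 + 2606.67 = 9827.89.
With uncorrelated errors the cross-covariances are all true-score covariance, so they carry over unchanged; only the diagonal terms shrink to ρᵢσᵢ².
True-score variance = [21.1²·0.80 + 3²·5.7²·0.61 + 3²·16.2²·0.65 + 3²·21.4²·0.77] + 2606.67 = 5243.47 + 2606.67 = 7850.15.
Reliability = 7850.15 / 9827.89 = 0.799.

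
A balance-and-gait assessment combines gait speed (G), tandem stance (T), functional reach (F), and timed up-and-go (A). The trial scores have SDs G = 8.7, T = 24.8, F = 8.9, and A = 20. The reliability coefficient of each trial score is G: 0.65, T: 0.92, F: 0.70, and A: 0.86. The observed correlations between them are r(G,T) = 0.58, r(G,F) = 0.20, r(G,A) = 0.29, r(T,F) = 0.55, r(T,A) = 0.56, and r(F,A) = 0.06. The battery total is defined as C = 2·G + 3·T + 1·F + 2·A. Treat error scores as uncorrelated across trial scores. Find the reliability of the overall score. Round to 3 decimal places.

0.941

Var(C) = 2²·8.7² + 3²·24.8² + 8.9² + 2²·20² + 2·[6·8.7·24.8·0.58 + 2·8.7·8.9·0.20 + 4·8.7·20·0.29 + 3·24.8·8.9·0.55 + 6·24.8·20·0.56 + 2·8.9·20·0.06] = 7517.33 + 6071.53 = 13588.9.
With uncorrelated errors the cross-covariances are all true-score covariance, so they carry over unchanged; only the diagonal terms shrink to ρᵢσᵢ².
True-score variance = [2²·8.7²·0.65 + 3²·24.8²·0.92 + 8.9²·0.70 + 2²·20²·0.86] + 6071.53 = 6720.77 + 6071.53 = 12792.3.
Reliability = 12792.3 / 13588.9 = 0.941.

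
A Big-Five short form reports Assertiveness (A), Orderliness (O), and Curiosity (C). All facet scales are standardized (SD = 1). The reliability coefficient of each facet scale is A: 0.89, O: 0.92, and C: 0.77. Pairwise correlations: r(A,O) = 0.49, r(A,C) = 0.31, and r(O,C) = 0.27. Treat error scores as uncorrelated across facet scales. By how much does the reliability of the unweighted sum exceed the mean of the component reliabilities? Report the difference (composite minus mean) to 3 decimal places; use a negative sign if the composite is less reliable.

0.058

Var(sum) = 3 + 2.14 = 5.14; true-score variance = 2.58 + 2.14 = 4.72; composite reliability = 0.9183.
Mean component reliability = 0.8600.
Difference = 0.9183 − 0.8600 = 0.058.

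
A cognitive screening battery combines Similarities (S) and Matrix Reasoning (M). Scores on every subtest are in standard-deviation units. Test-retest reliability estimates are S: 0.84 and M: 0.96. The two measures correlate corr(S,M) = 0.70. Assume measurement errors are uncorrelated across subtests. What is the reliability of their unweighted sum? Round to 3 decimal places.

0.941

Var(S+M) = 2 + 2·[0.70] = 2 + 1.4 = 3.4.
Under uncorrelated errors the observed covariances equal the true-score covariances, so only the own-variance terms attenuate.
True-score variance = [0.84 + 0.96] + 1.4 = 1.8 + 1.4 = 3.2.
Reliability = 3.2 / 3.4 = 0.941.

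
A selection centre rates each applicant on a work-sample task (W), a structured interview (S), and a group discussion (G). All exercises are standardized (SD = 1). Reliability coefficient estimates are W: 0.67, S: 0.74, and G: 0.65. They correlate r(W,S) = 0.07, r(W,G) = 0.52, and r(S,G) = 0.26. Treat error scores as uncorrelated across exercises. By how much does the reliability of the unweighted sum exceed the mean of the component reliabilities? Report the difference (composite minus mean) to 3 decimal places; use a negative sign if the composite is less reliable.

0.113

Var(sum) = 3 + 1.7 = 4.7; true-score variance = 2.06 + 1.7 = 3.76; composite reliability = 0.8000.
Mean component reliability = 0.6867.
Difference = 0.8000 − 0.6867 = 0.113.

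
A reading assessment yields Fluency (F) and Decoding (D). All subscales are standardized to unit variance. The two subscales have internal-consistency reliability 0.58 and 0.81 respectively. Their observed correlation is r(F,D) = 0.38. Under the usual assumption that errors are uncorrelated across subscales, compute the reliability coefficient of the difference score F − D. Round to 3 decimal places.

0.508

Var(F−D) = 1 + 1 − 2·0.38 = 2 − 0.76 = 1.24.
With uncorrelated errors the cross-covariances are all true-score covariance, so they carry over unchanged; only the diagonal terms shrink to ρᵢσᵢ².
True-score variance = [0.58 + 0.81] − 0.76 = 1.39 − 0.76 = 0.63.
Reliability = 0.63 / 1.24 = 0.508.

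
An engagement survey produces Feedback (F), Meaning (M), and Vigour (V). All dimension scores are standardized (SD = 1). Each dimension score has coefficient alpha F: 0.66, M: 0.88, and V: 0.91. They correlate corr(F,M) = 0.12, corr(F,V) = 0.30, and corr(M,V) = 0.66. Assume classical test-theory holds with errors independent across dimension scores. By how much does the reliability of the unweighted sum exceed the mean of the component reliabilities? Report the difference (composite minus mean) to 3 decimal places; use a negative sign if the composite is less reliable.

Var(sum) = 3 + 2.16 = 5.16; true-score variance = 2.45 + 2.16 = 4.61; composite reliability = 0.8934.
Mean component reliability = 0.8167.
Difference = 0.8934 − 0.8167 = 0.077.

0.077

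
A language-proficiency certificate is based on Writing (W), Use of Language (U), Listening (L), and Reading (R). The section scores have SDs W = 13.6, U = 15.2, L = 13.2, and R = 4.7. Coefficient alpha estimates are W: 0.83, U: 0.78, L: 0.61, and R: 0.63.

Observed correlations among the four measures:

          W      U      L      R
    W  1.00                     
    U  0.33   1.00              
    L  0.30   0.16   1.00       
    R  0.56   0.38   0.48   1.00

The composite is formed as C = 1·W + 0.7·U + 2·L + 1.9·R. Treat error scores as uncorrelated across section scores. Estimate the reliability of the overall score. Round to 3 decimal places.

Var(C) = 13.6² + 0.7²·15.2² + 2²·13.2² + 1.9²·4.7² + 2·[0.7·13.6·15.2·0.33 + 2·13.6·13.2·0.30 + 1.9·13.6·4.7·0.56 + 1.4·15.2·13.2·0.16 + 1.33·15.2·4.7·0.38 + 3.8·13.2·4.7·0.48] = 1074.87 + 835.371 = 1910.25.
Under uncorrelated errors the observed covariances equal the true-score covariances, so only the own-variance terms attenuate.
True-score variance = [13.6²·0.83 + 0.7²·15.2²·0.78 + 2²·13.2²·0.61 + 1.9²·4.7²·0.63] + 835.371 = 717.205 + 835.371 = 1552.58.
Reliability = 1552.58 / 1910.25 = 0.813.

0.813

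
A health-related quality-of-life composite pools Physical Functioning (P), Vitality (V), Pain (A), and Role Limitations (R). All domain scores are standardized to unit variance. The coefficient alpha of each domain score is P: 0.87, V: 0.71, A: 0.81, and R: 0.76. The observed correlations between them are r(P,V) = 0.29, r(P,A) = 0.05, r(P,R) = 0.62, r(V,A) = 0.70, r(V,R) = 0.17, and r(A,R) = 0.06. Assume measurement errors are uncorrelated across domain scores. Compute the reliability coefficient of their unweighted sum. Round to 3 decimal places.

0.891

Var(P+V+A+R) = 4 + 2·[0.29 + 0.05 + 0.62 + 0.70 + 0.17 + 0.06] = 4 + 3.78 = 7.78.
Under uncorrelated errors the observed covariances equal the true-score covariances, so only the own-variance terms attenuate.
True-score variance = [0.87 + 0.71 + 0.81 + 0.76] + 3.78 = 3.15 + 3.78 = 6.93.
Reliability = 6.93 / 7.78 = 0.891.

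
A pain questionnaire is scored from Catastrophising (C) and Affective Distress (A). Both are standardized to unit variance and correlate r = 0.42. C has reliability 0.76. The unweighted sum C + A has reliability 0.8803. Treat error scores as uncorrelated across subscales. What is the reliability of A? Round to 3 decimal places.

0.900

Var(C+A) = 2 + 2·0.42 = 2.840.
True-score variance = ρ_C + ρ_A + 2·0.42, so 0.8803 = (0.76 + ρ_A + 0.84) / 2.840.
ρ_A = 0.8803·2.840 − 0.76 − 0.84 = 0.900.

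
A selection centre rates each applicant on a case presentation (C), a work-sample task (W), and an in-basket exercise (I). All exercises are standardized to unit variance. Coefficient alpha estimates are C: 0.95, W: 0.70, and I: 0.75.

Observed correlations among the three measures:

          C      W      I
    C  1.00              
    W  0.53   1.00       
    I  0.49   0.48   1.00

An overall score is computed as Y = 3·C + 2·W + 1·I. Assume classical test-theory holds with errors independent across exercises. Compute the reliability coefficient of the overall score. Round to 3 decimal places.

Var(Y) = 3² + 2² + 1 + 2·[6·0.53 + 3·0.49 + 2·0.48] = 14 + 11.22 = 25.22.
Because errors are independent across components, Cov(Tᵢ,Tⱼ) = Cov(Xᵢ,Xⱼ); the off-diagonal part of the true-score variance is the same as above.
True-score variance = [3²·0.95 + 2²·0.70 + 0.75] + 11.22 = 12.1 + 11.22 = 23.32.
Reliability = 23.32 / 25.22 = 0.925.

0.925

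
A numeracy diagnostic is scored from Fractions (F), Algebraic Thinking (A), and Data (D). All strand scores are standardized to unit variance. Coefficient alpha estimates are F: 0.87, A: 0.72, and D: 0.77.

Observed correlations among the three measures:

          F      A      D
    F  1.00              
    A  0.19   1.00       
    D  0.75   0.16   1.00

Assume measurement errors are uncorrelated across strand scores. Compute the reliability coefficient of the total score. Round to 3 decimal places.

Var(F+A+D) = 3 + 2·[0.19 + 0.75 + 0.16] = 3 + 2.2 = 5.2.
Because errors are independent across components, Cov(Tᵢ,Tⱼ) = Cov(Xᵢ,Xⱼ); the off-diagonal part of the true-score variance is the same as above.
True-score variance = [0.87 + 0.72 + 0.77] + 2.2 = 2.36 + 2.2 = 4.56.
Reliability = 4.56 / 5.2 = 0.877.

0.877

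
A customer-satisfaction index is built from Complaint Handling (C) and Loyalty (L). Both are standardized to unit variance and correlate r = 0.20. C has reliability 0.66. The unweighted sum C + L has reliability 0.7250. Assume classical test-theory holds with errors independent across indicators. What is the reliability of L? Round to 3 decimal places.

Var(C+L) = 2 + 2·0.20 = 2.400.
True-score variance = ρ_C + ρ_L + 2·0.20, so 0.7250 = (0.66 + ρ_L + 0.40) / 2.400.
ρ_L = 0.7250·2.400 − 0.66 − 0.40 = 0.680.

0.680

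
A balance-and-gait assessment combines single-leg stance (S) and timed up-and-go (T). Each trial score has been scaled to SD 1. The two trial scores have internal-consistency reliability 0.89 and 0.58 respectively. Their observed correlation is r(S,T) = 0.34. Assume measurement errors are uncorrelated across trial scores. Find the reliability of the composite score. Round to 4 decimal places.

0.8022

Var(S+T) = 2 + 2·[0.34] = 2 + 0.68 = 2.68.
Because errors are independent across components, Cov(Tᵢ,Tⱼ) = Cov(Xᵢ,Xⱼ); the off-diagonal part of the true-score variance is the same as above.
True-score variance = [0.89 + 0.58] + 0.68 = 1.47 + 0.68 = 2.15.
Reliability = 2.15 / 2.68 = 0.8022.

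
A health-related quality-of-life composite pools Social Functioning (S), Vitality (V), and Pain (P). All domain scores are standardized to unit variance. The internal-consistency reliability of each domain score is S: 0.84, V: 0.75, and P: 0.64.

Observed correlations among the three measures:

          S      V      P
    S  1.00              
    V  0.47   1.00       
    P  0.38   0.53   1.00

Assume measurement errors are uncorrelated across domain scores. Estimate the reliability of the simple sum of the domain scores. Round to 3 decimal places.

Var(S+V+P) = 3 + 2·[0.47 + 0.38 + 0.53] = 3 + 2.76 = 5.76.
With uncorrelated errors the cross-covariances are all true-score covariance, so they carry over unchanged; only the diagonal terms shrink to ρᵢσᵢ².
True-score variance = [0.84 + 0.75 + 0.64] + 2.76 = 2.23 + 2.76 = 4.99.
Reliability = 4.99 / 5.76 = 0.866.

0.866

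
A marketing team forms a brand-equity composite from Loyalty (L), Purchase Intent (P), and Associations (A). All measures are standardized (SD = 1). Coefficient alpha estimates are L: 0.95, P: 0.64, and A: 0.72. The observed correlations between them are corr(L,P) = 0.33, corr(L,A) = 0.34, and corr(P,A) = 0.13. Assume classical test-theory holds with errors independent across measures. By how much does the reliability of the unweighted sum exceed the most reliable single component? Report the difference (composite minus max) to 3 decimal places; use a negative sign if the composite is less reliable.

-0.100

Var(sum) = 3 + 1.6 = 4.6; true-score variance = 2.31 + 1.6 = 3.91; composite reliability = 0.8500.
Max component reliability = 0.9500.
Difference = 0.8500 − 0.9500 = -0.100.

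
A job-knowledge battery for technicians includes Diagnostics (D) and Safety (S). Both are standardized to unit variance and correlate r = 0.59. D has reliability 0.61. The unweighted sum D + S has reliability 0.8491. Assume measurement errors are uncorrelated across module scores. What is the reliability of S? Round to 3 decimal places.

0.910

Var(D+S) = 2 + 2·0.59 = 3.180.
True-score variance = ρ_D + ρ_S + 2·0.59, so 0.8491 = (0.61 + ρ_S + 1.18) / 3.180.
ρ_S = 0.8491·3.180 − 0.61 − 1.18 = 0.910.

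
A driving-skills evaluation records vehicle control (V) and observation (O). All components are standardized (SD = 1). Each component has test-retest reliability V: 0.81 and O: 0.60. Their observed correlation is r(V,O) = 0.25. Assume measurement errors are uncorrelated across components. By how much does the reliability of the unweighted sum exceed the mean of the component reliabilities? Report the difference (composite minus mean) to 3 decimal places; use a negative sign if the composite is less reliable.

0.059

Var(sum) = 2 + 0.5 = 2.5; true-score variance = 1.41 + 0.5 = 1.91; composite reliability = 0.7640.
Mean component reliability = 0.7050.
Difference = 0.7640 − 0.7050 = 0.059.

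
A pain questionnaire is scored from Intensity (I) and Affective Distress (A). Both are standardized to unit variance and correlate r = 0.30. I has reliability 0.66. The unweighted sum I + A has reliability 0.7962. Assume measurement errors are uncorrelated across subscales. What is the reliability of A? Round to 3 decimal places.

0.810

Var(I+A) = 2 + 2·0.30 = 2.600.
True-score variance = ρ_I + ρ_A + 2·0.30, so 0.7962 = (0.66 + ρ_A + 0.60) / 2.600.
ρ_A = 0.7962·2.600 − 0.66 − 0.60 = 0.810.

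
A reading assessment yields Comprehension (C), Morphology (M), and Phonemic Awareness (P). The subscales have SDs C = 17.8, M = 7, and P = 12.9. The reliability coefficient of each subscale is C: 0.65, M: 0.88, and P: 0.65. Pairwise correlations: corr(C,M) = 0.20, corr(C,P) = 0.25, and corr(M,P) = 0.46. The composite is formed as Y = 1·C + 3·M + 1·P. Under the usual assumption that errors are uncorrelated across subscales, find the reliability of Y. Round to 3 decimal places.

0.846

Var(Y) = 17.8² + 3²·7² + 12.9² + 2·[3·17.8·7·0.20 + 17.8·12.9·0.25 + 3·7·12.9·0.46] = 924.25 + 513.558 = 1437.81.
With uncorrelated errors the cross-covariances are all true-score covariance, so they carry over unchanged; only the diagonal terms shrink to ρᵢσᵢ².
True-score variance = [17.8²·0.65 + 3²·7²·0.88 + 12.9²·0.65] + 513.558 = 702.192 + 513.558 = 1215.75.
Reliability = 1215.75 / 1437.81 = 0.846.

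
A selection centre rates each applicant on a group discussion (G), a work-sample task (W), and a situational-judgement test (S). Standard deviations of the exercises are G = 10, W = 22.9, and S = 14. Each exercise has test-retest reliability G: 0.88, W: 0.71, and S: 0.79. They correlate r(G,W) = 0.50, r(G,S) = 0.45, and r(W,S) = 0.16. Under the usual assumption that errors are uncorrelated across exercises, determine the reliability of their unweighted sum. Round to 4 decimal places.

0.8394

Var(G+W+S) = 10² + 22.9² + 14² + 2·[10·22.9·0.50 + 10·14·0.45 + 22.9·14·0.16] = 820.41 + 457.592 = 1278.
Because errors are independent across components, Cov(Tᵢ,Tⱼ) = Cov(Xᵢ,Xⱼ); the off-diagonal part of the true-score variance is the same as above.
True-score variance = [10²·0.88 + 22.9²·0.71 + 14²·0.79] + 457.592 = 615.171 + 457.592 = 1072.76.
Reliability = 1072.76 / 1278 = 0.8394.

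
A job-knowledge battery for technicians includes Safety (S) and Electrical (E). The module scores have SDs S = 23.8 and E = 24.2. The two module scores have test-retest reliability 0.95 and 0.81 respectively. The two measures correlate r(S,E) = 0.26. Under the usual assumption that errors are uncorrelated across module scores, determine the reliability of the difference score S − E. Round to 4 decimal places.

Var(S−E) = 23.8² + 24.2² − 2·23.8·24.2·0.26 = 1152.08 − 299.499 = 852.581.
Under uncorrelated errors the observed covariances equal the true-score covariances, so only the own-variance terms attenuate.
True-score variance = [23.8²·0.95 + 24.2²·0.81] − 299.499 = 1012.49 − 299.499 = 712.987.
Reliability = 712.987 / 852.581 = 0.8363.

0.8363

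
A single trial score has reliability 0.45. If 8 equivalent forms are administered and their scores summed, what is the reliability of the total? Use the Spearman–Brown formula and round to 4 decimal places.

ρ_k = kρ / (1 + (k−1)ρ) = 8·0.45 / (1 + 7·0.45) = 3.600 / 4.150 = 0.8675.

0.8675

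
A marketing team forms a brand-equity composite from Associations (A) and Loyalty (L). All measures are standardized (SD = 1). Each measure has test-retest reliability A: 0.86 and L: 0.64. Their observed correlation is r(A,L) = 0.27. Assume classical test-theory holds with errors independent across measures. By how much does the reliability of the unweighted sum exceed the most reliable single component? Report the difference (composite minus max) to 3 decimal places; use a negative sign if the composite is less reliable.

-0.057

Var(sum) = 2 + 0.54 = 2.54; true-score variance = 1.5 + 0.54 = 2.04; composite reliability = 0.8031.
Max component reliability = 0.8600.
Difference = 0.8031 − 0.8600 = -0.057.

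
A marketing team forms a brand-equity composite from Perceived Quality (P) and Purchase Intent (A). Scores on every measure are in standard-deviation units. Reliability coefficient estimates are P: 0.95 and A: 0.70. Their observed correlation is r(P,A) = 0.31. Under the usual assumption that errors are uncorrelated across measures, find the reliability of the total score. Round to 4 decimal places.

Var(P+A) = 2 + 2·[0.31] = 2 + 0.62 = 2.62.
Because errors are independent across components, Cov(Tᵢ,Tⱼ) = Cov(Xᵢ,Xⱼ); the off-diagonal part of the true-score variance is the same as above.
True-score variance = [0.95 + 0.70] + 0.62 = 1.65 + 0.62 = 2.27.
Reliability = 2.27 / 2.62 = 0.8664.

0.8664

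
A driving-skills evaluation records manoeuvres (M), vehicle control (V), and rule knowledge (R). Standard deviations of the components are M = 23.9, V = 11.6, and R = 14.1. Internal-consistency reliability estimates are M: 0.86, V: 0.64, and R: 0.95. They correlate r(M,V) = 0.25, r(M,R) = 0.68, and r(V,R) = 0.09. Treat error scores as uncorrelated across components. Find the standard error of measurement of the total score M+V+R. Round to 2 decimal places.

11.76

Var(total) = 904.58 + 626.367 = 1530.95.
True-score variance = 766.228 + 626.367 = 1392.6, so reliability = 0.9096.
Error variance = 1530.95 − 1392.6 = 138.351; SEM = √138.351 = 11.76.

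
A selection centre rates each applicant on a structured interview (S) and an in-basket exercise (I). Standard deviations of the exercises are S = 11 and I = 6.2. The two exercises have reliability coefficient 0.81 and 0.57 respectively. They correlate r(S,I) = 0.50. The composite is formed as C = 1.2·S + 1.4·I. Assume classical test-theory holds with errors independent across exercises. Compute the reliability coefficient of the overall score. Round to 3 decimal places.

Var(C) = 1.2²·11² + 1.4²·6.2² + 2·[1.68·11·6.2·0.50] = 249.582 + 114.576 = 364.158.
With uncorrelated errors the cross-covariances are all true-score covariance, so they carry over unchanged; only the diagonal terms shrink to ρᵢσᵢ².
True-score variance = [1.2²·11²·0.81 + 1.4²·6.2²·0.57] + 114.576 = 184.08 + 114.576 = 298.656.
Reliability = 298.656 / 364.158 = 0.820.

0.820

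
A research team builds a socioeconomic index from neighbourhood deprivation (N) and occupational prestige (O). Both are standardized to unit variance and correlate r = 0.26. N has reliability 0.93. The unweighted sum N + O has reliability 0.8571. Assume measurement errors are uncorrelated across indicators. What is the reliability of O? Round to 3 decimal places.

Var(N+O) = 2 + 2·0.26 = 2.520.
True-score variance = ρ_N + ρ_O + 2·0.26, so 0.8571 = (0.93 + ρ_O + 0.52) / 2.520.
ρ_O = 0.8571·2.520 − 0.93 − 0.52 = 0.710.

0.710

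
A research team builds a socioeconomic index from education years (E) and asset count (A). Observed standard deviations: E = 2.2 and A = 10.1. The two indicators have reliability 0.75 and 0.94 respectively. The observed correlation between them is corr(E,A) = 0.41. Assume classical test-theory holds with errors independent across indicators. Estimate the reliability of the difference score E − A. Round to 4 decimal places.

0.9173

Var(E−A) = 2.2² + 10.1² − 2·2.2·10.1·0.41 = 106.85 − 18.2204 = 88.6296.
With uncorrelated errors the cross-covariances are all true-score covariance, so they carry over unchanged; only the diagonal terms shrink to ρᵢσᵢ².
True-score variance = [2.2²·0.75 + 10.1²·0.94] − 18.2204 = 99.5194 − 18.2204 = 81.299.
Reliability = 81.299 / 88.6296 = 0.9173.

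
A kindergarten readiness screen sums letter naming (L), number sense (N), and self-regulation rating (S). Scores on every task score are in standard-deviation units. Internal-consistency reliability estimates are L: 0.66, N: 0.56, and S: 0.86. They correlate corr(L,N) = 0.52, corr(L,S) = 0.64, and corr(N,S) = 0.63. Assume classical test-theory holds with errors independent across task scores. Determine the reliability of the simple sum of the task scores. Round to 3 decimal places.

0.860

Var(L+N+S) = 3 + 2·[0.52 + 0.64 + 0.63] = 3 + 3.58 = 6.58.
With uncorrelated errors the cross-covariances are all true-score covariance, so they carry over unchanged; only the diagonal terms shrink to ρᵢσᵢ².
True-score variance = [0.66 + 0.56 + 0.86] + 3.58 = 2.08 + 3.58 = 5.66.
Reliability = 5.66 / 6.58 = 0.860.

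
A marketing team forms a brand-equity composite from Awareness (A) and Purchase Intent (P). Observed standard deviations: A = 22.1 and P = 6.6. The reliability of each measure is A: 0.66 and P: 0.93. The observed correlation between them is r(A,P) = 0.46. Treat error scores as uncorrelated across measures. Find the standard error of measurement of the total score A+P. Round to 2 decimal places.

Var(total) = 531.97 + 134.191 = 666.161.
True-score variance = 362.861 + 134.191 = 497.053, so reliability = 0.7461.
Error variance = 666.161 − 497.053 = 169.109; SEM = √169.109 = 13.00.

13.00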